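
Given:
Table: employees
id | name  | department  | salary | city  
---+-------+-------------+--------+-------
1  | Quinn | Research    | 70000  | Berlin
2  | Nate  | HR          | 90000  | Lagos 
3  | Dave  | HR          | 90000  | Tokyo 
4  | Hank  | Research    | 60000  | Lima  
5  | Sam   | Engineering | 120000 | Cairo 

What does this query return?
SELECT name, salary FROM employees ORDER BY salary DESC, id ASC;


Sorting by salary DESC, then id ASC for ties

5 rows:
Sam, 120000
Nate, 90000
Dave, 90000
Quinn, 70000
Hank, 60000


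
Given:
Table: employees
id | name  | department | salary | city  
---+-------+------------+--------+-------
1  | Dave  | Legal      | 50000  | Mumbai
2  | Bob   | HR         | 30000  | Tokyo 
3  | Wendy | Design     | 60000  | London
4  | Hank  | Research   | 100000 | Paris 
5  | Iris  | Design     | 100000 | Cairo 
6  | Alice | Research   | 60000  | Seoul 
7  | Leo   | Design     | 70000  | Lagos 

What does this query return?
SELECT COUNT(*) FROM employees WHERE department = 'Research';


Counting rows where department = 'Research'
  Hank -> MATCH
  Alice -> MATCH


2


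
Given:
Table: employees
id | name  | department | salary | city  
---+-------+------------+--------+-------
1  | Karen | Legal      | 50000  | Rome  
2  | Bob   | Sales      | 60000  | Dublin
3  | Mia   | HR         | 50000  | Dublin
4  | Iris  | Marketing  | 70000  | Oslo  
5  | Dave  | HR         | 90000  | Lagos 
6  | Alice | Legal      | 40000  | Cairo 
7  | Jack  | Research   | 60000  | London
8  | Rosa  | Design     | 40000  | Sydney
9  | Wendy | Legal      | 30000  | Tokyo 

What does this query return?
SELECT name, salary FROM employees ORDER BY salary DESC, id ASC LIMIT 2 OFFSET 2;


Sort by salary DESC (id ASC tiebreak), then skip 2 and take 2
Rows 3 through 4

2 rows:
Bob, 60000
Jack, 60000


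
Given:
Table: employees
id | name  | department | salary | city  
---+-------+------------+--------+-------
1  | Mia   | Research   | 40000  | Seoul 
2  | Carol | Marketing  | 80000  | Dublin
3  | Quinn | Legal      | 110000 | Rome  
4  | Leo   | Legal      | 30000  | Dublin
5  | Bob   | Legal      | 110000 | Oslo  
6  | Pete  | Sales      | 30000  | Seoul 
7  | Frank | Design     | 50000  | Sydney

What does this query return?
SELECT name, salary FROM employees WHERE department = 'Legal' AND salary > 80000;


Filtering: department = 'Legal' AND salary > 80000
Matching: 2 rows

2 rows:
Quinn, 110000
Bob, 110000


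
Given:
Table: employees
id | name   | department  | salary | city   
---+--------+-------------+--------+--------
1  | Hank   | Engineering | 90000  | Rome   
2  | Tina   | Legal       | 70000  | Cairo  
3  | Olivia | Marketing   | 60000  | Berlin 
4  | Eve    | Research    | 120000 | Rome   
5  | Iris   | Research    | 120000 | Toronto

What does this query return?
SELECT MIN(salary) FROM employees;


Salaries: 90000, 70000, 60000, 120000, 120000
MIN = 60000

60000


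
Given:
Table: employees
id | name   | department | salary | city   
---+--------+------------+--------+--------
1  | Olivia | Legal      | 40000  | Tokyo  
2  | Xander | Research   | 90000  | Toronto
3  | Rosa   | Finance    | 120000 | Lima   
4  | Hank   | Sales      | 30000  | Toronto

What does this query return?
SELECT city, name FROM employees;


Projecting columns: city, name

4 rows:
Tokyo, Olivia
Toronto, Xander
Lima, Rosa
Toronto, Hank


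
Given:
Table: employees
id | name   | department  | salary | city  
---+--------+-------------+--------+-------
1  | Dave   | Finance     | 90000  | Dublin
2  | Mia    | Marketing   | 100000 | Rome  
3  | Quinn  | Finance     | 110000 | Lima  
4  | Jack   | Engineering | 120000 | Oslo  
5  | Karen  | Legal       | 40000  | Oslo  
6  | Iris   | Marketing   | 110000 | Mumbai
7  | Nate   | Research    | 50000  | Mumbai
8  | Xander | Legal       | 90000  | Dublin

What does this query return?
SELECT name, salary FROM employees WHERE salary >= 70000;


Filtering: salary >= 70000
Matching: 6 rows

6 rows:
Dave, 90000
Mia, 100000
Quinn, 110000
Jack, 120000
Iris, 110000
Xander, 90000


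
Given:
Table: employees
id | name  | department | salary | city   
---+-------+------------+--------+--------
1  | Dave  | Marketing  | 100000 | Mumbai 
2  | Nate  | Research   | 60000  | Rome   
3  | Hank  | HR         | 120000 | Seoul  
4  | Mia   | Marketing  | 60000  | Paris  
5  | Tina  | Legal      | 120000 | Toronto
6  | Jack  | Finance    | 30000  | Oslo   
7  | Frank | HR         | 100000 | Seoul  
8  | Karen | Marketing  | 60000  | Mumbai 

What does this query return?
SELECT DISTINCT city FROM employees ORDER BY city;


All 'city' values (row order): Mumbai, Rome, Seoul, Paris, Toronto, Oslo, Seoul, Mumbai
Removing duplicates leaves 6 unique value(s).

6 values:
Mumbai
Oslo
Paris
Rome
Seoul
Toronto


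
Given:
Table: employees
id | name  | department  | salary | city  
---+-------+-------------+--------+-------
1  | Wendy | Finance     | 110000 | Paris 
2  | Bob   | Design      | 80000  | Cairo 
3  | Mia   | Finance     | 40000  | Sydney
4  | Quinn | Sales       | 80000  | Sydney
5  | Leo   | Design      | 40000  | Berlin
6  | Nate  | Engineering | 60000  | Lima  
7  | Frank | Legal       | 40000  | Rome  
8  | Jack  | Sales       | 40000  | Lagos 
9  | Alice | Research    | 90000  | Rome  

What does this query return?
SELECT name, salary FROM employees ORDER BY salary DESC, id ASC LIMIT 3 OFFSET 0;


Sort by salary DESC (id ASC tiebreak), then skip 0 and take 3
Rows 1 through 3

3 rows:
Wendy, 110000
Alice, 90000
Bob, 80000


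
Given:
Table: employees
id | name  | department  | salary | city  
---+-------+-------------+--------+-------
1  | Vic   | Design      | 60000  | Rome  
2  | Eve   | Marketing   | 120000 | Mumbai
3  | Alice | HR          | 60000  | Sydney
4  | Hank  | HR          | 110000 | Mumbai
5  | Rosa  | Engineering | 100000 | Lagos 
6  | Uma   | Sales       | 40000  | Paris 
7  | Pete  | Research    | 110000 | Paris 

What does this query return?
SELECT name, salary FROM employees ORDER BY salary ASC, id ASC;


Sorting by salary ASC, then id ASC for ties

7 rows:
Uma, 40000
Vic, 60000
Alice, 60000
Rosa, 100000
Hank, 110000
Pete, 110000
Eve, 120000


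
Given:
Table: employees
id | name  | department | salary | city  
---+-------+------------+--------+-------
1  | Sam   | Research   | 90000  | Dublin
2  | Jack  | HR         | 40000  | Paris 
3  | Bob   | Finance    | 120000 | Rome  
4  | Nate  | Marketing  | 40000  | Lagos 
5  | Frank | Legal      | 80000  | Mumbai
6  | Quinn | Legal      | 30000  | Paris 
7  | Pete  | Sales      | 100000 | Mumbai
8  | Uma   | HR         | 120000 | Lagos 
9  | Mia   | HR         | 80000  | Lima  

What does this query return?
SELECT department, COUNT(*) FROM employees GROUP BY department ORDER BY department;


Assigning each row to its department group:
  Sam -> Research
  Jack -> HR
  Bob -> Finance
  Nate -> Marketing
  Frank -> Legal
  Quinn -> Legal
  Pete -> Sales
  Uma -> HR
  Mia -> HR


6 groups:
Finance, 1
HR, 3
Legal, 2
Marketing, 1
Research, 1
Sales, 1


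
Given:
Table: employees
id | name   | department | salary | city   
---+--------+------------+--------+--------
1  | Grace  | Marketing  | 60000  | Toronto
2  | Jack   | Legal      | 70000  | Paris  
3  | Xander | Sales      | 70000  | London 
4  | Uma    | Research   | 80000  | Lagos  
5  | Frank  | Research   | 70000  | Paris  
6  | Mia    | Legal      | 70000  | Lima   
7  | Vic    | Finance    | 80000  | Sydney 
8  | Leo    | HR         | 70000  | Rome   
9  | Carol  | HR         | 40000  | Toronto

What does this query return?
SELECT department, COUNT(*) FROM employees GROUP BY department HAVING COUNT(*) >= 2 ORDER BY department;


Groups with count >= 2:
  HR: 2 -> PASS
  Legal: 2 -> PASS
  Research: 2 -> PASS
  Finance: 1 -> filtered out
  Marketing: 1 -> filtered out
  Sales: 1 -> filtered out


3 groups:
HR, 2
Legal, 2
Research, 2


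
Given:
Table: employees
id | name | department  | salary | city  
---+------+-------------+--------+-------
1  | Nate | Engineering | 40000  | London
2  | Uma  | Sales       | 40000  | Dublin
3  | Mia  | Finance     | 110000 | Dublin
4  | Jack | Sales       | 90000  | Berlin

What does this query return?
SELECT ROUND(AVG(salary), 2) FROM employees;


SUM(salary) = 280000
COUNT = 4
ROUND(AVG, 2) = ROUND(280000 / 4, 2) = 70000.0

70000.0


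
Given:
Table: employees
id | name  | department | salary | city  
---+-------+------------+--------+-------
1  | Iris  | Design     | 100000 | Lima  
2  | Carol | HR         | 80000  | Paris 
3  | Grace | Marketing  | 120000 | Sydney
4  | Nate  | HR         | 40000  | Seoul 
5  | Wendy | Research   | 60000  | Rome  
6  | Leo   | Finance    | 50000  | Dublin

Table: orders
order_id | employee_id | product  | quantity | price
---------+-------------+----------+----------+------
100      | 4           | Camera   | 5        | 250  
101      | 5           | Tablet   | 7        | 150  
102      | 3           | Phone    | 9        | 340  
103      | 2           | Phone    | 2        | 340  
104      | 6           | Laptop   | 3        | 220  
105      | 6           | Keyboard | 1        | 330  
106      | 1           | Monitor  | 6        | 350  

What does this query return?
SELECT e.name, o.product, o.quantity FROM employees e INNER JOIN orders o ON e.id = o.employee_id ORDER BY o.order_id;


Joining employees.id = orders.employee_id:
  employee Nate (id=4) -> order Camera
  employee Wendy (id=5) -> order Tablet
  employee Grace (id=3) -> order Phone
  employee Carol (id=2) -> order Phone
  employee Leo (id=6) -> order Laptop
  employee Leo (id=6) -> order Keyboard
  employee Iris (id=1) -> order Monitor


7 rows:
Nate, Camera, 5
Wendy, Tablet, 7
Grace, Phone, 9
Carol, Phone, 2
Leo, Laptop, 3
Leo, Keyboard, 1
Iris, Monitor, 6


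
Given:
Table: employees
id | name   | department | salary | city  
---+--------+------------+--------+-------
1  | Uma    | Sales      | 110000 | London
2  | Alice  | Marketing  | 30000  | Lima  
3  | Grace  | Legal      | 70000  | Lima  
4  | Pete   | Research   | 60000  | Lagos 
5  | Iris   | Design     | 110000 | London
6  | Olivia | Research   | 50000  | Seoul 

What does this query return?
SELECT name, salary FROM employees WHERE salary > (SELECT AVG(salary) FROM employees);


Subquery: AVG(salary) = 71666.67
Filtering: salary > 71666.67
  Uma (110000) -> MATCH
  Iris (110000) -> MATCH


2 rows:
Uma, 110000
Iris, 110000


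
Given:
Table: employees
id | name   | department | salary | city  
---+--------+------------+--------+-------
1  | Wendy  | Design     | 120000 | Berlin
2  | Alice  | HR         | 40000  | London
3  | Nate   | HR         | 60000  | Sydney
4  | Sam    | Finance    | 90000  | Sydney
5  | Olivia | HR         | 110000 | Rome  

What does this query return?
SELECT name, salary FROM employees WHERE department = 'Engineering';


Filtering: department = 'Engineering'
Matching rows: 0

Empty result set (0 rows)


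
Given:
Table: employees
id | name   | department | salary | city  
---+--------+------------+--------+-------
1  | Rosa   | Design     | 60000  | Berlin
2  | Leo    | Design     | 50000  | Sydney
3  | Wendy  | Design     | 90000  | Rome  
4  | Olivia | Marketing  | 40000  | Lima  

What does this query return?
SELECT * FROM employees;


SELECT * returns all 4 rows with all columns

4 rows:
1, Rosa, Design, 60000, Berlin
2, Leo, Design, 50000, Sydney
3, Wendy, Design, 90000, Rome
4, Olivia, Marketing, 40000, Lima


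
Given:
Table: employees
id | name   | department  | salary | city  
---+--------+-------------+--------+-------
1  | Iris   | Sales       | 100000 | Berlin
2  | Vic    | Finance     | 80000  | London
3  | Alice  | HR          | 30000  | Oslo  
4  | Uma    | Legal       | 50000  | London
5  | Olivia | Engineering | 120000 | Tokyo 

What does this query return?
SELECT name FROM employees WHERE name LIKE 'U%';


LIKE 'U%' matches names starting with 'U'
Matching: 1

1 rows:
Uma


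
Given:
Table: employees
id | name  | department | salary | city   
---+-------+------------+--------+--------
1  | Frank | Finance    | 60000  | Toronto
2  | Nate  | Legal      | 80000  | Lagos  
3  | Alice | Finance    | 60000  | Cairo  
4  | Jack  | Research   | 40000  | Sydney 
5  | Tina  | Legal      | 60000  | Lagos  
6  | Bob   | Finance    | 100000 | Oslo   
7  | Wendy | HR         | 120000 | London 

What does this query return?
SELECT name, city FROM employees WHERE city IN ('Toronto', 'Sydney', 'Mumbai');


Filtering: city IN ('Toronto', 'Sydney', 'Mumbai')
Matching: 2 rows

2 rows:
Frank, Toronto
Jack, Sydney


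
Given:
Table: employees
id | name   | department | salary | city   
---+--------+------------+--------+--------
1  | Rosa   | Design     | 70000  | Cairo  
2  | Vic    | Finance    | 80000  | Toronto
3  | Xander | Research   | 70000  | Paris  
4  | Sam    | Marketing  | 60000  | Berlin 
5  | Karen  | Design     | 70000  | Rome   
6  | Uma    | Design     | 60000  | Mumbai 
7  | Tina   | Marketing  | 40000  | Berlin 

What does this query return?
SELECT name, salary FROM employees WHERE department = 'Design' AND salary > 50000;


Filtering: department = 'Design' AND salary > 50000
Matching: 3 rows

3 rows:
Rosa, 70000
Karen, 70000
Uma, 60000


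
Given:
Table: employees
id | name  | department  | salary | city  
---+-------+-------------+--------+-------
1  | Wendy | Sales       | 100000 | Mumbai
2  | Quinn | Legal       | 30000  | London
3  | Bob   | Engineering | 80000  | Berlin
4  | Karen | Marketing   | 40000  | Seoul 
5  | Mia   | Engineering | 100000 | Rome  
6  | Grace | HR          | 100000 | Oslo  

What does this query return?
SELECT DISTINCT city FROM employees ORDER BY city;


All 'city' values (row order): Mumbai, London, Berlin, Seoul, Rome, Oslo
Removing duplicates leaves 6 unique value(s).

6 values:
Berlin
London
Mumbai
Oslo
Rome
Seoul


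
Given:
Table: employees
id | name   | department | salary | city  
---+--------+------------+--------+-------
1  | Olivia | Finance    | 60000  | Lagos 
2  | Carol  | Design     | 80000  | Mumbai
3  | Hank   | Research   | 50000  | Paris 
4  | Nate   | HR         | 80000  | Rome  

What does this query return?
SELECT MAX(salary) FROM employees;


Salaries: 60000, 80000, 50000, 80000
MAX = 80000

80000


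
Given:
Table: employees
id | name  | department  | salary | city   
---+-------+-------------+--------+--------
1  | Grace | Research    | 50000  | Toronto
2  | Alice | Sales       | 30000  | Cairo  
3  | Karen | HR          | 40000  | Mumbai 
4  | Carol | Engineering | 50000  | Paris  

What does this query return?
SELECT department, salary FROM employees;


Projecting columns: department, salary

4 rows:
Research, 50000
Sales, 30000
HR, 40000
Engineering, 50000


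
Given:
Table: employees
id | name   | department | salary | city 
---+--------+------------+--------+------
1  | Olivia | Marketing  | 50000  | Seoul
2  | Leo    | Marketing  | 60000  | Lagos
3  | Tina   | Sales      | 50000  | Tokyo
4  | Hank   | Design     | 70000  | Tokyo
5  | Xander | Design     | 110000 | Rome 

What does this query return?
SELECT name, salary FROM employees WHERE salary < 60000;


Filtering: salary < 60000
Matching: 2 rows

2 rows:
Olivia, 50000
Tina, 50000


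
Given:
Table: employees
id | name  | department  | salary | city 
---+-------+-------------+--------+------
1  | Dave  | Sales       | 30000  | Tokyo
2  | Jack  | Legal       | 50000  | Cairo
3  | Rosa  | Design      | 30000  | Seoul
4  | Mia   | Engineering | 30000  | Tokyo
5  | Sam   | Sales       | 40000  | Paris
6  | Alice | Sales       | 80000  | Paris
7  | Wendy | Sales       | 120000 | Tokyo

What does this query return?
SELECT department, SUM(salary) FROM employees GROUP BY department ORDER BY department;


Summing salary within each department:
  Design: 30000 = 30000
  Engineering: 30000 = 30000
  Legal: 50000 = 50000
  Sales: 30000 + 40000 + 80000 + 120000 = 270000


4 groups:
Design, 30000
Engineering, 30000
Legal, 50000
Sales, 270000


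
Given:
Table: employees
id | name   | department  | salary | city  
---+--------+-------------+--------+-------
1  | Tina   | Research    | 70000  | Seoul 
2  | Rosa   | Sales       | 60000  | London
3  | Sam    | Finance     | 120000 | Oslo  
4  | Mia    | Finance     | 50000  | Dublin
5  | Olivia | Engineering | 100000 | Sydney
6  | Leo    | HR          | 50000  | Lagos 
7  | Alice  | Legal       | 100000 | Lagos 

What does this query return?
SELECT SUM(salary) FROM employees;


SUM(salary) = 70000 + 60000 + 120000 + 50000 + 100000 + 50000 + 100000 = 550000

550000


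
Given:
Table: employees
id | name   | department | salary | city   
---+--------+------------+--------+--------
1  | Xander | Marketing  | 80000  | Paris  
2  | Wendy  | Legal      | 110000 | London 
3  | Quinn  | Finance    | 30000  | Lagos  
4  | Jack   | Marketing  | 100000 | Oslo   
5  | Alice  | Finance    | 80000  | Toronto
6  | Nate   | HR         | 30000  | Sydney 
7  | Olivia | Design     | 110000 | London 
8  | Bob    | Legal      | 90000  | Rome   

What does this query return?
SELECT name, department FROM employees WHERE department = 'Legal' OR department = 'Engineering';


Filtering: department = 'Legal' OR 'Engineering'
Matching: 2 rows

2 rows:
Wendy, Legal
Bob, Legal


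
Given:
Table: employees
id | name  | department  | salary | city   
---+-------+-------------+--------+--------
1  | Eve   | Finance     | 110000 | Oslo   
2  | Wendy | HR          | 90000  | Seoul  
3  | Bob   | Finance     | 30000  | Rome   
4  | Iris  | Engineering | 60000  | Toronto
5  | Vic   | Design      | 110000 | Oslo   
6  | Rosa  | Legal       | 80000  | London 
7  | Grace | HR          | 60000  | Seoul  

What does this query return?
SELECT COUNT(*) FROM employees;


COUNT(*) counts all rows

7


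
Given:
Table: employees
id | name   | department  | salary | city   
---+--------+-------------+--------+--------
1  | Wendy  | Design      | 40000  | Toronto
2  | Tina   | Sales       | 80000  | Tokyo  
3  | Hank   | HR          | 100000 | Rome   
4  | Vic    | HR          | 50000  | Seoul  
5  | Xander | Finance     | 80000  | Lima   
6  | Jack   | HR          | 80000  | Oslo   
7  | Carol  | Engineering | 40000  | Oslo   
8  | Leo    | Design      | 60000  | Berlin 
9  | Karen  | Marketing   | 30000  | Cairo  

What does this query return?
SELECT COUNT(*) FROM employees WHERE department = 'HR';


Counting rows where department = 'HR'
  Hank -> MATCH
  Vic -> MATCH
  Jack -> MATCH


3


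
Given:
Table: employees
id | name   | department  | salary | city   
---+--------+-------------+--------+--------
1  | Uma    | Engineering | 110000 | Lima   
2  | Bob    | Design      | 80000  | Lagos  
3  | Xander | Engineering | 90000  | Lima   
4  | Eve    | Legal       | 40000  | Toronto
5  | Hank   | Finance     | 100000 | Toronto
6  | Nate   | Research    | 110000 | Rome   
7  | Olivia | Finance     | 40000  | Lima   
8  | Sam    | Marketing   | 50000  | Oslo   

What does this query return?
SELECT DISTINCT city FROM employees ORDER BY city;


All 'city' values (row order): Lima, Lagos, Lima, Toronto, Toronto, Rome, Lima, Oslo
Removing duplicates leaves 5 unique value(s).

5 values:
Lagos
Lima
Oslo
Rome
Toronto


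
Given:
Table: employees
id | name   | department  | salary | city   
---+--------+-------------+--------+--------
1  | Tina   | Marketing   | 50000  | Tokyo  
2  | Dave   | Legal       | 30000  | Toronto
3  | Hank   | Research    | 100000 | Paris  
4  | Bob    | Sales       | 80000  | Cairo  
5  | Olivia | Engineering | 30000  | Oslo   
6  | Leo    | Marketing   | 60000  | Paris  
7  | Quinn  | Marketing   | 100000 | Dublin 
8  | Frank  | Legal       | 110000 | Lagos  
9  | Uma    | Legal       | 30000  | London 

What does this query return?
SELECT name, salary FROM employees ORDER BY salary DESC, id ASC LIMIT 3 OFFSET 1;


Sort by salary DESC (id ASC tiebreak), then skip 1 and take 3
Rows 2 through 4

3 rows:
Hank, 100000
Quinn, 100000
Bob, 80000


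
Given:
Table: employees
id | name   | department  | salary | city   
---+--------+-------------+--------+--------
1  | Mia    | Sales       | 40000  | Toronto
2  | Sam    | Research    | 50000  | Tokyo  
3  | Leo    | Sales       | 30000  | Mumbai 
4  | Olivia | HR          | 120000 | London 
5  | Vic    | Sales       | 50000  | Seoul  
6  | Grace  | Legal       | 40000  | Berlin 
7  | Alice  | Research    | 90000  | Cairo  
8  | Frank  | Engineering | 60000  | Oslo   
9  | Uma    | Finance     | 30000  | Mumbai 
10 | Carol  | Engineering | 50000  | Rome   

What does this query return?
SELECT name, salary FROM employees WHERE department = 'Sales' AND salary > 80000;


Filtering: department = 'Sales' AND salary > 80000
Matching: 0 rows

Empty result set (0 rows)


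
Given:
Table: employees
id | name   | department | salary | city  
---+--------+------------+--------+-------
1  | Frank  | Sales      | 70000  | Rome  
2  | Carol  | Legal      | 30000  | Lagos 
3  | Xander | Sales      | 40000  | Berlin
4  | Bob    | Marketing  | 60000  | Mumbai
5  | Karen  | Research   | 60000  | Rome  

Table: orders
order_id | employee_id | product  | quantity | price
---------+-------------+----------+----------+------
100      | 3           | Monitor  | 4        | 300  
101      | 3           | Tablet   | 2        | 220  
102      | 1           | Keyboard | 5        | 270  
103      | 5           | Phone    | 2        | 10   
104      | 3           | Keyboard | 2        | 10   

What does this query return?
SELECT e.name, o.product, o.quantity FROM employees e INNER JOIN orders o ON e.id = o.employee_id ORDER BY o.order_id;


Joining employees.id = orders.employee_id:
  employee Xander (id=3) -> order Monitor
  employee Xander (id=3) -> order Tablet
  employee Frank (id=1) -> order Keyboard
  employee Karen (id=5) -> order Phone
  employee Xander (id=3) -> order Keyboard


5 rows:
Xander, Monitor, 4
Xander, Tablet, 2
Frank, Keyboard, 5
Karen, Phone, 2
Xander, Keyboard, 2


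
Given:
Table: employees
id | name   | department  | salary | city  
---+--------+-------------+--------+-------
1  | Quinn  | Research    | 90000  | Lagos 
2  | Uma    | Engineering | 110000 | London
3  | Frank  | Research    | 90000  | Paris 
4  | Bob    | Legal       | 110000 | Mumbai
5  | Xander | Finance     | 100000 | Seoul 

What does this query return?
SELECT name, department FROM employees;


Projecting columns: name, department

5 rows:
Quinn, Research
Uma, Engineering
Frank, Research
Bob, Legal
Xander, Finance


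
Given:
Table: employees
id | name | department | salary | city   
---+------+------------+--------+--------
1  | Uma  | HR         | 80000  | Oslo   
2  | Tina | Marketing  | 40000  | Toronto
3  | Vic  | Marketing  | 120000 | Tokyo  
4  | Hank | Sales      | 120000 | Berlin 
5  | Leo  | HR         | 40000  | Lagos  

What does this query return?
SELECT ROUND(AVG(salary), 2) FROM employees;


SUM(salary) = 400000
COUNT = 5
ROUND(AVG, 2) = ROUND(400000 / 5, 2) = 80000.0

80000.0


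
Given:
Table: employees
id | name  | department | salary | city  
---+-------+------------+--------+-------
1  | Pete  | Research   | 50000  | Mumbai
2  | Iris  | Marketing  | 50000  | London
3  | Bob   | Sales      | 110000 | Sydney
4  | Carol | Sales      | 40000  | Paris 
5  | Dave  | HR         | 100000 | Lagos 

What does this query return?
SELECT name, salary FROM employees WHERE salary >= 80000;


Filtering: salary >= 80000
Matching: 2 rows

2 rows:
Bob, 110000
Dave, 100000


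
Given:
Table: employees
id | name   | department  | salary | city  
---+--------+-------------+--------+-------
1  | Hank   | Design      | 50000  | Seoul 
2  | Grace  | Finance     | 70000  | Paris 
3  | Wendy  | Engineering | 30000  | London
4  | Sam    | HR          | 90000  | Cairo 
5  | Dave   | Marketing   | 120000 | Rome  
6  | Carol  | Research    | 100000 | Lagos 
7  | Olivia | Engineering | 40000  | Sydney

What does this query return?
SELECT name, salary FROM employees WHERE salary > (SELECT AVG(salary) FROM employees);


Subquery: AVG(salary) = 71428.57
Filtering: salary > 71428.57
  Sam (90000) -> MATCH
  Dave (120000) -> MATCH
  Carol (100000) -> MATCH


3 rows:
Sam, 90000
Dave, 120000
Carol, 100000


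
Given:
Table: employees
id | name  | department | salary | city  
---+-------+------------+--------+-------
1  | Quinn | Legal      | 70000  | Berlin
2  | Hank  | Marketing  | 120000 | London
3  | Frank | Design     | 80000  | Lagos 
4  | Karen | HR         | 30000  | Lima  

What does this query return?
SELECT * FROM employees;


SELECT * returns all 4 rows with all columns

4 rows:
1, Quinn, Legal, 70000, Berlin
2, Hank, Marketing, 120000, London
3, Frank, Design, 80000, Lagos
4, Karen, HR, 30000, Lima


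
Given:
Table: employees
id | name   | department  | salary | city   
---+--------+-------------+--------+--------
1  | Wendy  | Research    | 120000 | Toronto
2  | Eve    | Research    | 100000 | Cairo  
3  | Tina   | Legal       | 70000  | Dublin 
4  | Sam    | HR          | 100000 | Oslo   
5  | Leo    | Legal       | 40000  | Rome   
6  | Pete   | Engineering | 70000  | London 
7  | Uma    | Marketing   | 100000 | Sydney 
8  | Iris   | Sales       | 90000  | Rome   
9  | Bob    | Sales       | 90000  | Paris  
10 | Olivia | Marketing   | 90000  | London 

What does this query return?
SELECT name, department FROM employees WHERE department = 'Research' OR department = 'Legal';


Filtering: department = 'Research' OR 'Legal'
Matching: 4 rows

4 rows:
Wendy, Research
Eve, Research
Tina, Legal
Leo, Legal


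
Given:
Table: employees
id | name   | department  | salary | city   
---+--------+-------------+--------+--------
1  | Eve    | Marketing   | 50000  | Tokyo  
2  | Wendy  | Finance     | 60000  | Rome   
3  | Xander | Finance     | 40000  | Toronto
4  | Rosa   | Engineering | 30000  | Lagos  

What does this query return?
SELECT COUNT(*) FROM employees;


COUNT(*) counts all rows

4


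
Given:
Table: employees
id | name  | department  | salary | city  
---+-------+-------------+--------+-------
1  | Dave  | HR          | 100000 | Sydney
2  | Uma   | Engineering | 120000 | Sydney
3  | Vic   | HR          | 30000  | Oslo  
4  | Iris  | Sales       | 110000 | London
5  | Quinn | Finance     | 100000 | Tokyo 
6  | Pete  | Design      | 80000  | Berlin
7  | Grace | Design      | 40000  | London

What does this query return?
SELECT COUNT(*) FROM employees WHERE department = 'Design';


Counting rows where department = 'Design'
  Pete -> MATCH
  Grace -> MATCH


2


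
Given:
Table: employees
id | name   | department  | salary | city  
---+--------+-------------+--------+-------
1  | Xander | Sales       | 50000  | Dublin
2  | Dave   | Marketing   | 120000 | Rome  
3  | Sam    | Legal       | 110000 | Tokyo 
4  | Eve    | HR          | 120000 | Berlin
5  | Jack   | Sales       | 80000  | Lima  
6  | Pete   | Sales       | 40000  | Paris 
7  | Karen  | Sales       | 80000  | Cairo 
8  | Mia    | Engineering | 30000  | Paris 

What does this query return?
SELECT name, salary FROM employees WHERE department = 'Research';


Filtering: department = 'Research'
Matching rows: 0

Empty result set (0 rows)


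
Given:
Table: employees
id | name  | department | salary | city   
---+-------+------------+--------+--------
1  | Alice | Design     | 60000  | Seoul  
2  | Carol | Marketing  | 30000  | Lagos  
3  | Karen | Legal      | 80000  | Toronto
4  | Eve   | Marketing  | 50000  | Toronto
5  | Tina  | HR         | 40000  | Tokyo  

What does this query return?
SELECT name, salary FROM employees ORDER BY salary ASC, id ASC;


Sorting by salary ASC, then id ASC for ties

5 rows:
Carol, 30000
Tina, 40000
Eve, 50000
Alice, 60000
Karen, 80000


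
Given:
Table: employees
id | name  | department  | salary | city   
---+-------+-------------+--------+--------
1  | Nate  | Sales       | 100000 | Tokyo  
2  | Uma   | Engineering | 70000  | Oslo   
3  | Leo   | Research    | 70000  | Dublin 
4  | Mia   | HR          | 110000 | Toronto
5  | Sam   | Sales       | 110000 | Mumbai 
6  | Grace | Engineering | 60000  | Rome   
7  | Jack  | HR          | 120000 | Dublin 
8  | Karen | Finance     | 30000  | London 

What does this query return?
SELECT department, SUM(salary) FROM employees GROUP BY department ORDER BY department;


Summing salary within each department:
  Engineering: 70000 + 60000 = 130000
  Finance: 30000 = 30000
  HR: 110000 + 120000 = 230000
  Research: 70000 = 70000
  Sales: 100000 + 110000 = 210000


5 groups:
Engineering, 130000
Finance, 30000
HR, 230000
Research, 70000
Sales, 210000


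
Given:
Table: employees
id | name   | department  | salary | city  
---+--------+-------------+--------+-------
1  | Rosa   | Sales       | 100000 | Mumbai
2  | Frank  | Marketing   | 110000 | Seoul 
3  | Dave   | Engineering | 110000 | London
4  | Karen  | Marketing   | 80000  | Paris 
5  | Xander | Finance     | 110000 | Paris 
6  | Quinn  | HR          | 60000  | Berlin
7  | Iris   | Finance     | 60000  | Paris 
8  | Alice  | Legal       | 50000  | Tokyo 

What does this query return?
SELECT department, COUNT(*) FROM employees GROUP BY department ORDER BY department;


Assigning each row to its department group:
  Rosa -> Sales
  Frank -> Marketing
  Dave -> Engineering
  Karen -> Marketing
  Xander -> Finance
  Quinn -> HR
  Iris -> Finance
  Alice -> Legal


6 groups:
Engineering, 1
Finance, 2
HR, 1
Legal, 1
Marketing, 2
Sales, 1


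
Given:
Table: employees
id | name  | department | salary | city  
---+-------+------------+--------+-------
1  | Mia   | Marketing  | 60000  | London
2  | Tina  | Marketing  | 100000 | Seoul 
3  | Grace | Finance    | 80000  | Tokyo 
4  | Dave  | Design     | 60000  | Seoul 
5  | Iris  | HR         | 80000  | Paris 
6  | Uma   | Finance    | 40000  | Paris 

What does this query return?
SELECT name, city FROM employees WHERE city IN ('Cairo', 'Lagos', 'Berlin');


Filtering: city IN ('Cairo', 'Lagos', 'Berlin')
Matching: 0 rows

Empty result set (0 rows)


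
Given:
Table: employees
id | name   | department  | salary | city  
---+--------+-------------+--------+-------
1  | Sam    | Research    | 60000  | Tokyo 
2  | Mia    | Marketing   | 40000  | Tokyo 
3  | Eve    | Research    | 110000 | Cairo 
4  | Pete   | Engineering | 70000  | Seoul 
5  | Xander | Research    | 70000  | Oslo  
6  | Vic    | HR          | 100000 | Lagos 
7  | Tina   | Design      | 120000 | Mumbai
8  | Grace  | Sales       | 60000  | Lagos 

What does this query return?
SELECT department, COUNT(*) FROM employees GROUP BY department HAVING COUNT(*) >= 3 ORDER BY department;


Groups with count >= 3:
  Research: 3 -> PASS
  Design: 1 -> filtered out
  Engineering: 1 -> filtered out
  HR: 1 -> filtered out
  Marketing: 1 -> filtered out
  Sales: 1 -> filtered out


1 groups:
Research, 3


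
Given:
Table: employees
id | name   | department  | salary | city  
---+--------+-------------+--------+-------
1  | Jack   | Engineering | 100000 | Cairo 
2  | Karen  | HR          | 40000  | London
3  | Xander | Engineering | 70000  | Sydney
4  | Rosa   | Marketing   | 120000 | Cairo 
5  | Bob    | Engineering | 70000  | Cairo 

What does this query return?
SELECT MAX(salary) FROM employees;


Salaries: 100000, 40000, 70000, 120000, 70000
MAX = 120000

120000


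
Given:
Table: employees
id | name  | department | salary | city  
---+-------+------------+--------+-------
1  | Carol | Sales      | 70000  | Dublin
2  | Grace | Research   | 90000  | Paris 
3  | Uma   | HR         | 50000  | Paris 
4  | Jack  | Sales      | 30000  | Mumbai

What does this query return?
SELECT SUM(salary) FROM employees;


SUM(salary) = 70000 + 90000 + 50000 + 30000 = 240000

240000


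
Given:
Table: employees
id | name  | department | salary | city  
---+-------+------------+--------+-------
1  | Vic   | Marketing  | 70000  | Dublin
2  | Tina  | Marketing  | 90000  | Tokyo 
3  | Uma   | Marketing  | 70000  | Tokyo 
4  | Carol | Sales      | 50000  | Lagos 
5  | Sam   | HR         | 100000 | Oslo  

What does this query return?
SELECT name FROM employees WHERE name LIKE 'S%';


LIKE 'S%' matches names starting with 'S'
Matching: 1

1 rows:
Sam


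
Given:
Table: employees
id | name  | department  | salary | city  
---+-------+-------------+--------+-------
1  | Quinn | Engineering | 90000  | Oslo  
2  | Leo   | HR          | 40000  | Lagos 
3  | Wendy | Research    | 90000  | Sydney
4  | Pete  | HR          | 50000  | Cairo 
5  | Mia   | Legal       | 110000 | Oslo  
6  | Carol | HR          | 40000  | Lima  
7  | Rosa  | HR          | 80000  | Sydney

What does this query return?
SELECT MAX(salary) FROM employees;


Salaries: 90000, 40000, 90000, 50000, 110000, 40000, 80000
MAX = 110000

110000


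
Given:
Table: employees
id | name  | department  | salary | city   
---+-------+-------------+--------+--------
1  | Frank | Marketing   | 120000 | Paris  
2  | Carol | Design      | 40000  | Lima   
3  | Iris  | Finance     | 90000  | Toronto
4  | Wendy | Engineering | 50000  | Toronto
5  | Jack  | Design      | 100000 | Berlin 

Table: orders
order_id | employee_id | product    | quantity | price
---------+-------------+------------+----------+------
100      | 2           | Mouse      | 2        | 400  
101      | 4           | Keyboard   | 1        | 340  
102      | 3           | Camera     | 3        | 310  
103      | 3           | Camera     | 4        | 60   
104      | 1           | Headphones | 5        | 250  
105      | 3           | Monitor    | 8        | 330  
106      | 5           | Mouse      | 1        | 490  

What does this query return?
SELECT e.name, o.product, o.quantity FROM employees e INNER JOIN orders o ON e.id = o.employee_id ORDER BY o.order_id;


Joining employees.id = orders.employee_id:
  employee Carol (id=2) -> order Mouse
  employee Wendy (id=4) -> order Keyboard
  employee Iris (id=3) -> order Camera
  employee Iris (id=3) -> order Camera
  employee Frank (id=1) -> order Headphones
  employee Iris (id=3) -> order Monitor
  employee Jack (id=5) -> order Mouse


7 rows:
Carol, Mouse, 2
Wendy, Keyboard, 1
Iris, Camera, 3
Iris, Camera, 4
Frank, Headphones, 5
Iris, Monitor, 8
Jack, Mouse, 1


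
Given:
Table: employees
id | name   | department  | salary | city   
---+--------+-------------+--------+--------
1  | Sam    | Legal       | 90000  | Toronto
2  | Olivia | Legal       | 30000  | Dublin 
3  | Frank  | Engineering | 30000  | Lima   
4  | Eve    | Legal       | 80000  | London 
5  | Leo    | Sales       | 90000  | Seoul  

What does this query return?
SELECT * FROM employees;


SELECT * returns all 5 rows with all columns

5 rows:
1, Sam, Legal, 90000, Toronto
2, Olivia, Legal, 30000, Dublin
3, Frank, Engineering, 30000, Lima
4, Eve, Legal, 80000, London
5, Leo, Sales, 90000, Seoul


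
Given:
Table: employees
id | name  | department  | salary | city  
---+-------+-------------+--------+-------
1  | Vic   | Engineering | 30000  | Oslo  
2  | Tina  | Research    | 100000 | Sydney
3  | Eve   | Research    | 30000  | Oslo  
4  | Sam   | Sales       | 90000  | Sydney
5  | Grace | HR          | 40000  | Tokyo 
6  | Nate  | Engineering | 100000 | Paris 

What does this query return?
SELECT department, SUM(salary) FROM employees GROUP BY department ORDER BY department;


Summing salary within each department:
  Engineering: 30000 + 100000 = 130000
  HR: 40000 = 40000
  Research: 100000 + 30000 = 130000
  Sales: 90000 = 90000


4 groups:
Engineering, 130000
HR, 40000
Research, 130000
Sales, 90000


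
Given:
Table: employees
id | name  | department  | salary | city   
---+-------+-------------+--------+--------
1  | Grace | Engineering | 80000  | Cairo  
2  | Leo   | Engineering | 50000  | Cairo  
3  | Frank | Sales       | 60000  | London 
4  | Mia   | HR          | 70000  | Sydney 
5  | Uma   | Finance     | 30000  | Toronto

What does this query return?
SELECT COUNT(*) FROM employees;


COUNT(*) counts all rows

5


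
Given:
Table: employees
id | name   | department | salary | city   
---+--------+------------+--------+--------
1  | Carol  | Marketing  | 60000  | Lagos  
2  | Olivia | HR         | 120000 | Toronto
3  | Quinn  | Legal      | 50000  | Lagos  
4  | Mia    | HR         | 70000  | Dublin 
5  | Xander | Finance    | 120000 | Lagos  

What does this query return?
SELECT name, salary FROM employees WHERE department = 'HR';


Filtering: department = 'HR'
Matching rows: 2

2 rows:
Olivia, 120000
Mia, 70000


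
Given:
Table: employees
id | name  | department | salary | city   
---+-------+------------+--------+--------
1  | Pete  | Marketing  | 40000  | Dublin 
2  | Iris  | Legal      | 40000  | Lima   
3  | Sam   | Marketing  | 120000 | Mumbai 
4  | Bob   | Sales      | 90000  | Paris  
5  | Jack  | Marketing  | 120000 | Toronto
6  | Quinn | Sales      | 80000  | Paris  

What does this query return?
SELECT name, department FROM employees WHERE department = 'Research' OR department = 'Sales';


Filtering: department = 'Research' OR 'Sales'
Matching: 2 rows

2 rows:
Bob, Sales
Quinn, Sales


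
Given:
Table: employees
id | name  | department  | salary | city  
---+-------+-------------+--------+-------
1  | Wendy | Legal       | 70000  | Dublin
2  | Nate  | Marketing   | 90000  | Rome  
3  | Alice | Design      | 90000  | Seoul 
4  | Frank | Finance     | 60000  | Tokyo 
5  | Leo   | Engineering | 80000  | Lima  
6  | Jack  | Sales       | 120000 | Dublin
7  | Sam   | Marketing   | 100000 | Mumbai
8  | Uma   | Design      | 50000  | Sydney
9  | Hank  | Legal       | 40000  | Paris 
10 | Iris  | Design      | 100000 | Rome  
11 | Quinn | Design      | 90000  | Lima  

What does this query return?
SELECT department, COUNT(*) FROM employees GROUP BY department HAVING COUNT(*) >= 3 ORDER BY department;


Groups with count >= 3:
  Design: 4 -> PASS
  Engineering: 1 -> filtered out
  Finance: 1 -> filtered out
  Legal: 2 -> filtered out
  Marketing: 2 -> filtered out
  Sales: 1 -> filtered out


1 groups:
Design, 4


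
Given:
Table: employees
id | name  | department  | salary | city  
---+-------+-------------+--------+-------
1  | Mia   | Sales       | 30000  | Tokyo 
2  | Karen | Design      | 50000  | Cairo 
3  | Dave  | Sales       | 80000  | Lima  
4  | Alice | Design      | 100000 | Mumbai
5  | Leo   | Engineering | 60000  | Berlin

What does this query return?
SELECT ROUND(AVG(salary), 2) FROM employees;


SUM(salary) = 320000
COUNT = 5
ROUND(AVG, 2) = ROUND(320000 / 5, 2) = 64000.0

64000.0


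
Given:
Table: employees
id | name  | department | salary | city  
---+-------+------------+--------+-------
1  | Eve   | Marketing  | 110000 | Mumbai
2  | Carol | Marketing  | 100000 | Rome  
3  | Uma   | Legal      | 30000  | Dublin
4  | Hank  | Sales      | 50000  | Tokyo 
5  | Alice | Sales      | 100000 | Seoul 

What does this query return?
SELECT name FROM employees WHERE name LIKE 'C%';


LIKE 'C%' matches names starting with 'C'
Matching: 1

1 rows:
Carol


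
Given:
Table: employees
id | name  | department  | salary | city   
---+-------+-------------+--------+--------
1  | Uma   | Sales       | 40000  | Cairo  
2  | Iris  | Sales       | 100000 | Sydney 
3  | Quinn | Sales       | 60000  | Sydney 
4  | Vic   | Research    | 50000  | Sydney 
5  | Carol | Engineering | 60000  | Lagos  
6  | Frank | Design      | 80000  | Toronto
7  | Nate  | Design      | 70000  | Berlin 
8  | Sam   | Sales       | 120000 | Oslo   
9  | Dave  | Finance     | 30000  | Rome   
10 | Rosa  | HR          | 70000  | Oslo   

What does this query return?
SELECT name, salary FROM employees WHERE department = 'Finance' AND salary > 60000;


Filtering: department = 'Finance' AND salary > 60000
Matching: 0 rows

Empty result set (0 rows)


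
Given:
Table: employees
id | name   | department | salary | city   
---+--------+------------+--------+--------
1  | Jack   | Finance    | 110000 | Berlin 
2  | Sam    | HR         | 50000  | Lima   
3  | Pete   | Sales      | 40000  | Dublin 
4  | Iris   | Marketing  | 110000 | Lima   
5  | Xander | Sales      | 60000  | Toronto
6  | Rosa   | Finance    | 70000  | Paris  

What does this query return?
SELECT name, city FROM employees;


Projecting columns: name, city

6 rows:
Jack, Berlin
Sam, Lima
Pete, Dublin
Iris, Lima
Xander, Toronto
Rosa, Paris
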